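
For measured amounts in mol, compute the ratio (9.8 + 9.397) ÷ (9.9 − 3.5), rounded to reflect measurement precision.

3.0

9.8 + 9.397 = 19.197, limited to 1 d.p. → 3 s.f.; 9.9 − 3.5 = 6.4, limited to 1 d.p. → 2 s.f.
Carrying full precision, 19.197 ÷ 6.4 = 2.99953125; keep min(3, 2) = 2 s.f.
Rounded to 2 significant figures: 3.0.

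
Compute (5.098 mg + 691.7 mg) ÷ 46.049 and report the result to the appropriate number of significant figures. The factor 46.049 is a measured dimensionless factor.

5.098 mg + 691.7 mg = 696.798 mg; the sum is limited to 1 decimal place (4 s.f.).
Carrying full precision, 696.798 ÷ 46.049 = 15.1316640969… mg; 46.049 has 5 s.f., so the result keeps min(4, 5) = 4 s.f.
Rounded to 4 significant figures: 15.13 mg.

15.13 mg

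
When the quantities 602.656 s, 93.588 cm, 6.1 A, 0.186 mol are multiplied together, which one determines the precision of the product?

6.1 A

602.656 s → 6 s.f.; 93.588 cm → 5 s.f.; 6.1 A → 2 s.f.; 0.186 mol → 3 s.f.
The fewest is 2 significant figures, from 6.1 A.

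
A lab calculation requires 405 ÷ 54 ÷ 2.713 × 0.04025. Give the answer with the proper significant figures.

1.1 × 10⁻¹

405 ÷ 54 ÷ 2.713 × 0.04025 = 0.111269812016…
Multiplication/division keeps the fewest significant figures: 405 → 3 s.f., 54 → 2 s.f., 2.713 → 4 s.f., 0.04025 → 4 s.f.; limit is 2.
Rounded to 2 significant figures: 1.1 × 10⁻¹.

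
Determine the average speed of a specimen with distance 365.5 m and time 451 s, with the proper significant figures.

average speed = 365.5 m ÷ 451 s = 0.810421286031… m/s.
365.5 has 4 significant figures; 451 has 3.
Division/multiplication keeps the fewest: 3 significant figures.
Rounded: 8.10 × 10⁻¹ m/s.

8.10 × 10⁻¹ m/s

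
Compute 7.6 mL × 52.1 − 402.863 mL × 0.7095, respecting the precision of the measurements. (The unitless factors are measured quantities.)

1.1 × 10^2 mL

7.6 × 52.1 = 395.96 → 4.0 × 10^2 mL (2 s.f., last digit at the 10^1 place).
402.863 × 0.7095 = 285.8312985 → 2.858 × 10^2 mL (4 s.f., last digit at the 10^-1 place).
Difference: 110.1287015 mL; keep the coarser place, 10^1.
Result: 1.1 × 10^2 mL.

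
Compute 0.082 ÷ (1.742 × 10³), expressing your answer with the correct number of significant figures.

0.082 ÷ (1.742 × 10³) = 0.0000470723306544…
Multiplication/division keeps the fewest significant figures: 0.082 → 2 s.f., 1.742 × 10³ → 4 s.f.; limit is 2.
Rounded to 2 significant figures: 4.7 × 10⁻⁵.

4.7 × 10⁻⁵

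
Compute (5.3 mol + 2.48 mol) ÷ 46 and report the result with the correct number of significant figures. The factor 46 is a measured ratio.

5.3 mol + 2.48 mol = 7.78 mol; the sum is limited to 1 decimal place (2 s.f.).
Carrying full precision, 7.78 ÷ 46 = 0.169130434783… mol; 46 has 2 s.f., so the result keeps min(2, 2) = 2 s.f.
Rounded to 2 significant figures: 0.17 mol.

0.17 mol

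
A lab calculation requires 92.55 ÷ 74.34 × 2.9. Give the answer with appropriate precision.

92.55 ÷ 74.34 × 2.9 = 3.61037126715…
Multiplication/division keeps the fewest significant figures: 92.55 → 4 s.f., 74.34 → 4 s.f., 2.9 → 2 s.f.; limit is 2.
Rounded to 2 significant figures: 3.6.

3.6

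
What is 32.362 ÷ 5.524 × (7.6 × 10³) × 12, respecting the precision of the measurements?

5.3 × 10⁵

32.362 ÷ 5.524 × (7.6 × 10³) × 12 = 534289.355539…
Multiplication/division keeps the fewest significant figures: 32.362 → 5 s.f., 5.524 → 4 s.f., 7.6 × 10³ → 2 s.f., 12 → 2 s.f.; limit is 2.
Rounded to 2 significant figures: 5.3 × 10⁵.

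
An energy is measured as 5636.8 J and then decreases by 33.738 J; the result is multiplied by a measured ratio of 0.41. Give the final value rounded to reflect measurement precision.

2.3 × 10³ J

5636.8 J − 33.738 J = 5603.062 J; the difference is limited to 1 decimal place (5 s.f.).
Carrying full precision, 5603.062 × 0.41 = 2297.25542 J; 0.41 has 2 s.f., so the result keeps min(5, 2) = 2 s.f.
Rounded to 2 significant figures: 2.3 × 10³ J.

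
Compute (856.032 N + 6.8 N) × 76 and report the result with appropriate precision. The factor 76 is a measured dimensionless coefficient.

6.6 × 10^4 N

856.032 N + 6.8 N = 862.832 N; the sum is limited to 1 decimal place (4 s.f.).
Carrying full precision, 862.832 × 76 = 65575.232 N; 76 has 2 s.f., so the result keeps min(4, 2) = 2 s.f.
Rounded to 2 significant figures: 6.6 × 10^4 N.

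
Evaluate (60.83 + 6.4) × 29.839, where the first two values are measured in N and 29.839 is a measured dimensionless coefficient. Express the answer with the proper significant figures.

60.83 N + 6.4 N = 67.23 N; the sum is limited to 1 decimal place (3 s.f.).
Carrying full precision, 67.23 × 29.839 = 2006.07597 N; 29.839 has 5 s.f., so the result keeps min(3, 5) = 3 s.f.
Rounded to 3 significant figures: 2.01 × 10³ N.

2.01 × 10³ N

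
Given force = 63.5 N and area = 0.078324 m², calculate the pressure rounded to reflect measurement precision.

811 Pa

pressure = 63.5 N ÷ 0.078324 m² = 810.734896073… Pa.
63.5 has 3 significant figures; 0.078324 has 5.
Division/multiplication keeps the fewest: 3 significant figures.
Rounded: 811 Pa.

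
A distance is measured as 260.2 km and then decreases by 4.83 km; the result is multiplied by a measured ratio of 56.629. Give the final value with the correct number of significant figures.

260.2 km − 4.83 km = 255.37 km; the difference is limited to 1 decimal place (4 s.f.).
Carrying full precision, 255.37 × 56.629 = 14461.34773 km; 56.629 has 5 s.f., so the result keeps min(4, 5) = 4 s.f.
Rounded to 4 significant figures: 1.446 × 10⁴ km.

1.446 × 10⁴ km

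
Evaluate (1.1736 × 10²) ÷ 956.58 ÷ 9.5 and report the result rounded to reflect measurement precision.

(1.1736 × 10²) ÷ 956.58 ÷ 9.5 = 0.0129144287049…
Multiplication/division keeps the fewest significant figures: 1.1736 × 10² → 5 s.f., 956.58 → 5 s.f., 9.5 → 2 s.f.; limit is 2.
Rounded to 2 significant figures: 0.013.

0.013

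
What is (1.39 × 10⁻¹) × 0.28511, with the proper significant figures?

0.0396

(1.39 × 10⁻¹) × 0.28511 = 0.03963029
Multiplication/division keeps the fewest significant figures: 1.39 × 10⁻¹ → 3 s.f., 0.28511 → 5 s.f.; limit is 3.
Rounded to 3 significant figures: 0.0396.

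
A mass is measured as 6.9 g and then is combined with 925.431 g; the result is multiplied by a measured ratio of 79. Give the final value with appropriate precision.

6.9 g + 925.431 g = 932.331 g; the sum is limited to 1 decimal place (4 s.f.).
Carrying full precision, 932.331 × 79 = 73654.149 g; 79 has 2 s.f., so the result keeps min(4, 2) = 2 s.f.
Rounded to 2 significant figures: 7.4 × 10^4 g.

7.4 × 10^4 g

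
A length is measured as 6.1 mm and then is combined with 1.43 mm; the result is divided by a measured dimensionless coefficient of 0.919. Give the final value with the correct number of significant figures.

8.2 mm

6.1 mm + 1.43 mm = 7.53 mm; the sum is limited to 1 decimal place (2 s.f.).
Carrying full precision, 7.53 ÷ 0.919 = 8.19368879217… mm; 0.919 has 3 s.f., so the result keeps min(2, 3) = 2 s.f.
Rounded to 2 significant figures: 8.2 mm.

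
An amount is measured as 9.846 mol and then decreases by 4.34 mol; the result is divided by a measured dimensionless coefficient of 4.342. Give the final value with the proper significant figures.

1.27 mol

9.846 mol − 4.34 mol = 5.506 mol; the difference is limited to 2 decimal places (3 s.f.).
Carrying full precision, 5.506 ÷ 4.342 = 1.26807922616… mol; 4.342 has 4 s.f., so the result keeps min(3, 4) = 3 s.f.
Rounded to 3 significant figures: 1.27 mol.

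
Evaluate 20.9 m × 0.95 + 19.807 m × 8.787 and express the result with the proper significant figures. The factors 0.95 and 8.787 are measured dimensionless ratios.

20.9 × 0.95 = 19.855 → 20. m (2 s.f., last digit at the 10^0 place).
19.807 × 8.787 = 174.044109 → 174.0 m (4 s.f., last digit at the 10^-1 place).
Sum: 193.899109 m; keep the coarser place, 10^0.
Result: 194 m.

194 m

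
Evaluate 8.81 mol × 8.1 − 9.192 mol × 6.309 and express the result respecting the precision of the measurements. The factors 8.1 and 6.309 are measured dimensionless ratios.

8.81 × 8.1 = 71.361 → 71 mol (2 s.f., last digit at the 10^0 place).
9.192 × 6.309 = 57.992328 → 57.99 mol (4 s.f., last digit at the 10^-2 place).
Difference: 13.368672 mol; keep the coarser place, 10^0.
Result: 13 mol.

13 mol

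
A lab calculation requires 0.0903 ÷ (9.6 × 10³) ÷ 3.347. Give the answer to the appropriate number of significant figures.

0.0903 ÷ (9.6 × 10³) ÷ 3.347 = 0.00000281035255453…
Multiplication/division keeps the fewest significant figures: 0.0903 → 3 s.f., 9.6 × 10³ → 2 s.f., 3.347 → 4 s.f.; limit is 2.
Rounded to 2 significant figures: 2.8 × 10⁻⁶.

2.8 × 10⁻⁶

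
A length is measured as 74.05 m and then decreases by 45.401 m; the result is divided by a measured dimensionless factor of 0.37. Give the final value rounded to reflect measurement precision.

74.05 m − 45.401 m = 28.649 m; the difference is limited to 2 decimal places (4 s.f.).
Carrying full precision, 28.649 ÷ 0.37 = 77.4297297297… m; 0.37 has 2 s.f., so the result keeps min(4, 2) = 2 s.f.
Rounded to 2 significant figures: 77 m.

77 m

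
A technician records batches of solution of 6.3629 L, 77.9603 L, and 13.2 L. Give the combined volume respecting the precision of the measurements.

6.3629 L + 77.9603 L + 13.2 L = 97.5232 L.
Addition/subtraction keeps the fewest decimal places: 6.3629 → 4 decimal places, 77.9603 → 4 decimal places, 13.2 → 1 decimal place; limit is 1.
Rounded to 1 decimal place: 97.5 L.

97.5 L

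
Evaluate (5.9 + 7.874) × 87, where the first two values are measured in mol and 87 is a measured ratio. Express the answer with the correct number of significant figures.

5.9 mol + 7.874 mol = 13.774 mol; the sum is limited to 1 decimal place (3 s.f.).
Carrying full precision, 13.774 × 87 = 1198.338 mol; 87 has 2 s.f., so the result keeps min(3, 2) = 2 s.f.
Rounded to 2 significant figures: 1.2 × 10^3 mol.

1.2 × 10^3 mol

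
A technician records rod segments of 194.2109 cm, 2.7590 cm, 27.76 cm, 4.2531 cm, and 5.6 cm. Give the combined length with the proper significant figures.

194.2109 cm + 2.7590 cm + 27.76 cm + 4.2531 cm + 5.6 cm = 234.5830 cm.
Addition/subtraction keeps the fewest decimal places: 194.2109 → 4 decimal places, 2.7590 → 4 decimal places, 27.76 → 2 decimal places, 4.2531 → 4 decimal places, 5.6 → 1 decimal place; limit is 1.
Rounded to 1 decimal place: 234.6 cm.

234.6 cm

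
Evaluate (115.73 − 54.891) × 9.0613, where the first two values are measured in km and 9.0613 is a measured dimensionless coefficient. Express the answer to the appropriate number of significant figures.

115.73 km − 54.891 km = 60.839 km; the difference is limited to 2 decimal places (4 s.f.).
Carrying full precision, 60.839 × 9.0613 = 551.2804307 km; 9.0613 has 5 s.f., so the result keeps min(4, 5) = 4 s.f.
Rounded to 4 significant figures: 551.3 km.

551.3 km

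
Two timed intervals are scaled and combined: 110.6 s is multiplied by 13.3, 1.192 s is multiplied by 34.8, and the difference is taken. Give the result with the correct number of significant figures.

1.43 × 10³ s

110.6 × 13.3 = 1470.98 → 1.47 × 10³ s (3 s.f., last digit at the 10^1 place).
1.192 × 34.8 = 41.4816 → 41.5 s (3 s.f., last digit at the 10^-1 place).
Difference: 1429.4984 s; keep the coarser place, 10^1.
Result: 1.43 × 10³ s.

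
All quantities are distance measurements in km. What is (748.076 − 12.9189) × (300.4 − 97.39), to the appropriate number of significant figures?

748.076 − 12.9189 = 735.1571, limited to 3 d.p. → 6 s.f.; 300.4 − 97.39 = 203.01, limited to 1 d.p. → 4 s.f.
Carrying full precision, 735.1571 × 203.01 = 149244.242871; keep min(6, 4) = 4 s.f.
Rounded to 4 significant figures: 1.492 × 10⁵ km².

1.492 × 10⁵ km²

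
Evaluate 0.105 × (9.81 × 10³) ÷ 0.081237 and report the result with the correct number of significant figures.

0.105 × (9.81 × 10³) ÷ 0.081237 = 12679.5671923…
Multiplication/division keeps the fewest significant figures: 0.105 → 3 s.f., 9.81 × 10³ → 3 s.f., 0.081237 → 5 s.f.; limit is 3.
Rounded to 3 significant figures: 1.27 × 10⁴.

1.27 × 10⁴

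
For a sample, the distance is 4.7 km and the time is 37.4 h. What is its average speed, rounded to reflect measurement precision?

0.13 km/h

average speed = 4.7 km ÷ 37.4 h = 0.125668449198… km/h.
4.7 has 2 significant figures; 37.4 has 3.
Division/multiplication keeps the fewest: 2 significant figures.
Rounded: 0.13 km/h.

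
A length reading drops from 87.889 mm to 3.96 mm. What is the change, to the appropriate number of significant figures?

83.93 mm

87.889 mm − 3.96 mm = 83.929 mm.
Addition/subtraction keeps the fewest decimal places: 87.889 → 3 decimal places, 3.96 → 2 decimal places; limit is 2.
Rounded to 2 decimal places: 83.93 mm.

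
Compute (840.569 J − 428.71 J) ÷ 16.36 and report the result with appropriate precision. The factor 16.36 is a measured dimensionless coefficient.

25.17 J

840.569 J − 428.71 J = 411.859 J; the difference is limited to 2 decimal places (5 s.f.).
Carrying full precision, 411.859 ÷ 16.36 = 25.1747555012… J; 16.36 has 4 s.f., so the result keeps min(5, 4) = 4 s.f.
Rounded to 4 significant figures: 25.17 J.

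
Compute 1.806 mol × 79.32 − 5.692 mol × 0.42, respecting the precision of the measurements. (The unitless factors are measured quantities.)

140.9 mol

1.806 × 79.32 = 143.25192 → 143.3 mol (4 s.f., last digit at the 10^-1 place).
5.692 × 0.42 = 2.39064 → 2.4 mol (2 s.f., last digit at the 10^-1 place).
Difference: 140.86128 mol; keep the coarser place, 10^-1.
Result: 140.9 mol.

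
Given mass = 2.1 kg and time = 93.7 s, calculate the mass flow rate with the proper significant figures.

0.022 kg/s

mass flow rate = 2.1 kg ÷ 93.7 s = 0.0224119530416… kg/s.
2.1 has 2 significant figures; 93.7 has 3.
Division/multiplication keeps the fewest: 2 significant figures.
Rounded: 0.022 kg/s.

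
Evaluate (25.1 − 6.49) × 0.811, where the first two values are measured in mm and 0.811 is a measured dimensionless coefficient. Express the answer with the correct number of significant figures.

25.1 mm − 6.49 mm = 18.61 mm; the difference is limited to 1 decimal place (3 s.f.).
Carrying full precision, 18.61 × 0.811 = 15.09271 mm; 0.811 has 3 s.f., so the result keeps min(3, 3) = 3 s.f.
Rounded to 3 significant figures: 15.1 mm.

15.1 mm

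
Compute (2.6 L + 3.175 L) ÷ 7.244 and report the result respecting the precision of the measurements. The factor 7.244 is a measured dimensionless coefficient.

2.6 L + 3.175 L = 5.775 L; the sum is limited to 1 decimal place (2 s.f.).
Carrying full precision, 5.775 ÷ 7.244 = 0.797211485367… L; 7.244 has 4 s.f., so the result keeps min(2, 4) = 2 s.f.
Rounded to 2 significant figures: 0.80 L.

0.80 L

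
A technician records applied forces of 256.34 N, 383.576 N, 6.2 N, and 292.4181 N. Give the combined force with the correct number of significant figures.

256.34 N + 383.576 N + 6.2 N + 292.4181 N = 938.5341 N.
Addition/subtraction keeps the fewest decimal places: 256.34 → 2 decimal places, 383.576 → 3 decimal places, 6.2 → 1 decimal place, 292.4181 → 4 decimal places; limit is 1.
Rounded to 1 decimal place: 938.5 N.

938.5 N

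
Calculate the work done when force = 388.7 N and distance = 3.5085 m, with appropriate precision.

1364 J

work done = 388.7 N × 3.5085 m = 1363.75395 J.
388.7 has 4 significant figures; 3.5085 has 5.
Division/multiplication keeps the fewest: 4 significant figures.
Rounded: 1364 J.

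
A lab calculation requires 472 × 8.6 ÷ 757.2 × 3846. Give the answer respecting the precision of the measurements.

472 × 8.6 ÷ 757.2 × 3846 = 20617.6481775…
Multiplication/division keeps the fewest significant figures: 472 → 3 s.f., 8.6 → 2 s.f., 757.2 → 4 s.f., 3846 → 4 s.f.; limit is 2.
Rounded to 2 significant figures: 2.1 × 10^4.

2.1 × 10^4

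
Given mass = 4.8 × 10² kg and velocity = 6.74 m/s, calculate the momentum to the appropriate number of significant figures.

3.2 × 10³ kg·m/s

momentum = 4.8 × 10² kg × 6.74 m/s = 3235.2 kg·m/s.
4.8 × 10² has 2 significant figures; 6.74 has 3.
Division/multiplication keeps the fewest: 2 significant figures.
Rounded: 3.2 × 10³ kg·m/s.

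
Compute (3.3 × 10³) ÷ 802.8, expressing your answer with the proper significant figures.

(3.3 × 10³) ÷ 802.8 = 4.11061285501…
Multiplication/division keeps the fewest significant figures: 3.3 × 10³ → 2 s.f., 802.8 → 4 s.f.; limit is 2.
Rounded to 2 significant figures: 4.1.

4.1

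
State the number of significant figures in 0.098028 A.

5

0.098028: leading zeros are not significant; zeros between nonzero digits are significant.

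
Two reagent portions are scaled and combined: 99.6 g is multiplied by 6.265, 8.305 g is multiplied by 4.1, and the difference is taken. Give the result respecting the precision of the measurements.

5.90 × 10² g

99.6 × 6.265 = 623.994 → 624 g (3 s.f., last digit at the 10^0 place).
8.305 × 4.1 = 34.0505 → 34 g (2 s.f., last digit at the 10^0 place).
Difference: 589.9435 g; keep the coarser place, 10^0.
Result: 5.90 × 10² g.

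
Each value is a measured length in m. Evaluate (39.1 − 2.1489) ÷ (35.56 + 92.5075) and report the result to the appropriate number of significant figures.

0.289

39.1 − 2.1489 = 36.9511, limited to 1 d.p. → 3 s.f.; 35.56 + 92.5075 = 128.0675, limited to 2 d.p. → 5 s.f.
Carrying full precision, 36.9511 ÷ 128.0675 = 0.288528315146…; keep min(3, 5) = 3 s.f.
Rounded to 3 significant figures: 0.289.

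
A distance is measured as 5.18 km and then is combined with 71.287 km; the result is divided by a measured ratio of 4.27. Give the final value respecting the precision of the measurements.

5.18 km + 71.287 km = 76.467 km; the sum is limited to 2 decimal places (4 s.f.).
Carrying full precision, 76.467 ÷ 4.27 = 17.9079625293… km; 4.27 has 3 s.f., so the result keeps min(4, 3) = 3 s.f.
Rounded to 3 significant figures: 17.9 km.

17.9 km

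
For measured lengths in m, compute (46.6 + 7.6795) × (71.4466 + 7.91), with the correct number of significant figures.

4.31 × 10³ m²

46.6 + 7.6795 = 54.2795, limited to 1 d.p. → 3 s.f.; 71.4466 + 7.91 = 79.3566, limited to 2 d.p. → 4 s.f.
Carrying full precision, 54.2795 × 79.3566 = 4307.4365697; keep min(3, 4) = 3 s.f.
Rounded to 3 significant figures: 4.31 × 10³ m².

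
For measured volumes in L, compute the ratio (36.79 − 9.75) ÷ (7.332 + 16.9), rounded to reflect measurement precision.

1.12

36.79 − 9.75 = 27.04, limited to 2 d.p. → 4 s.f.; 7.332 + 16.9 = 24.232, limited to 1 d.p. → 3 s.f.
Carrying full precision, 27.04 ÷ 24.232 = 1.11587982833…; keep min(4, 3) = 3 s.f.
Rounded to 3 significant figures: 1.12.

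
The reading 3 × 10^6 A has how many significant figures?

1

3 × 10^6: in scientific notation every digit of the coefficient is significant.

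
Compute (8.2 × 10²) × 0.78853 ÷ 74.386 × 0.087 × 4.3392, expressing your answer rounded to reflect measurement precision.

3.3

(8.2 × 10²) × 0.78853 ÷ 74.386 × 0.087 × 4.3392 = 3.28148019901…
Multiplication/division keeps the fewest significant figures: 8.2 × 10² → 2 s.f., 0.78853 → 5 s.f., 74.386 → 5 s.f., 0.087 → 2 s.f., 4.3392 → 5 s.f.; limit is 2.
Rounded to 2 significant figures: 3.3.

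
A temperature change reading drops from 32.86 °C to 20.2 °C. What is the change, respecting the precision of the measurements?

32.86 °C − 20.2 °C = 12.66 °C.
Addition/subtraction keeps the fewest decimal places: 32.86 → 2 decimal places, 20.2 → 1 decimal place; limit is 1.
Rounded to 1 decimal place: 12.7 °C.

12.7 °C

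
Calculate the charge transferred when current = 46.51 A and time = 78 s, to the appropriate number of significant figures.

charge transferred = 46.51 A × 78 s = 3627.78 C.
46.51 has 4 significant figures; 78 has 2.
Division/multiplication keeps the fewest: 2 significant figures.
Rounded: 3.6 × 10^3 C.

3.6 × 10^3 C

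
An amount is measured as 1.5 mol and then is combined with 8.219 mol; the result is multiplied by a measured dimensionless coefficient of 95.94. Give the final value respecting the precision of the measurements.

1.5 mol + 8.219 mol = 9.719 mol; the sum is limited to 1 decimal place (2 s.f.).
Carrying full precision, 9.719 × 95.94 = 932.44086 mol; 95.94 has 4 s.f., so the result keeps min(2, 4) = 2 s.f.
Rounded to 2 significant figures: 9.3 × 10^2 mol.

9.3 × 10^2 mol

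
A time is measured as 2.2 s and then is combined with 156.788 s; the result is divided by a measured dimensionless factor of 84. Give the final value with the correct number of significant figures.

2.2 s + 156.788 s = 158.988 s; the sum is limited to 1 decimal place (4 s.f.).
Carrying full precision, 158.988 ÷ 84 = 1.89271428571… s; 84 has 2 s.f., so the result keeps min(4, 2) = 2 s.f.
Rounded to 2 significant figures: 1.9 s.

1.9 s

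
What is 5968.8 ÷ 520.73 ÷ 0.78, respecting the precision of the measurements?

5968.8 ÷ 520.73 ÷ 0.78 = 14.6953463259…
Multiplication/division keeps the fewest significant figures: 5968.8 → 5 s.f., 520.73 → 5 s.f., 0.78 → 2 s.f.; limit is 2.
Rounded to 2 significant figures: 15.

15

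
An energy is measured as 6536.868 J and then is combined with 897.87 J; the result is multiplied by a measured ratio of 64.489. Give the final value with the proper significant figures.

6536.868 J + 897.87 J = 7434.738 J; the sum is limited to 2 decimal places (6 s.f.).
Carrying full precision, 7434.738 × 64.489 = 479458.818882 J; 64.489 has 5 s.f., so the result keeps min(6, 5) = 5 s.f.
Rounded to 5 significant figures: 4.7946 × 10^5 J.

4.7946 × 10^5 J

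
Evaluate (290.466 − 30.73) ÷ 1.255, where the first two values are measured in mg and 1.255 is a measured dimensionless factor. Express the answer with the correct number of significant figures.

290.466 mg − 30.73 mg = 259.736 mg; the difference is limited to 2 decimal places (5 s.f.).
Carrying full precision, 259.736 ÷ 1.255 = 206.960956175… mg; 1.255 has 4 s.f., so the result keeps min(5, 4) = 4 s.f.
Rounded to 4 significant figures: 207.0 mg.

207.0 mg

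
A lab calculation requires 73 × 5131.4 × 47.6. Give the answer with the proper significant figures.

1.8 × 10⁷

73 × 5131.4 × 47.6 = 17830588.72
Multiplication/division keeps the fewest significant figures: 73 → 2 s.f., 5131.4 → 5 s.f., 47.6 → 3 s.f.; limit is 2.
Rounded to 2 significant figures: 1.8 × 10⁷.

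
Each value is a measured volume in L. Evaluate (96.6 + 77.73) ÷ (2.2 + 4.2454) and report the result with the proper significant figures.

27

96.6 + 77.73 = 174.33, limited to 1 d.p. → 4 s.f.; 2.2 + 4.2454 = 6.4454, limited to 1 d.p. → 2 s.f.
Carrying full precision, 174.33 ÷ 6.4454 = 27.0471964502…; keep min(4, 2) = 2 s.f.
Rounded to 2 significant figures: 27.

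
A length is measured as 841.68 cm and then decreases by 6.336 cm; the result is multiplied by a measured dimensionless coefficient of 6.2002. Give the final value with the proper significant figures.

5179.3 cm

841.68 cm − 6.336 cm = 835.344 cm; the difference is limited to 2 decimal places (5 s.f.).
Carrying full precision, 835.344 × 6.2002 = 5179.2998688 cm; 6.2002 has 5 s.f., so the result keeps min(5, 5) = 5 s.f.
Rounded to 5 significant figures: 5179.3 cm.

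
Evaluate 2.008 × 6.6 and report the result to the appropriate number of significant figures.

2.008 × 6.6 = 13.2528
Multiplication/division keeps the fewest significant figures: 2.008 → 4 s.f., 6.6 → 2 s.f.; limit is 2.
Rounded to 2 significant figures: 13.

13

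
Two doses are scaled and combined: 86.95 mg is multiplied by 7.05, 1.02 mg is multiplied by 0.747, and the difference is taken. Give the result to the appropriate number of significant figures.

86.95 × 7.05 = 612.9975 → 613 mg (3 s.f., last digit at the 10^0 place).
1.02 × 0.747 = 0.76194 → 7.62 × 10⁻¹ mg (3 s.f., last digit at the 10^-3 place).
Difference: 612.23556 mg; keep the coarser place, 10^0.
Result: 612 mg.

612 mg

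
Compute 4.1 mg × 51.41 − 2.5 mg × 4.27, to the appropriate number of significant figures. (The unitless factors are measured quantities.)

2.0 × 10² mg

4.1 × 51.41 = 210.781 → 2.1 × 10² mg (2 s.f., last digit at the 10^1 place).
2.5 × 4.27 = 10.675 → 11 mg (2 s.f., last digit at the 10^0 place).
Difference: 200.106 mg; keep the coarser place, 10^1.
Result: 2.0 × 10² mg.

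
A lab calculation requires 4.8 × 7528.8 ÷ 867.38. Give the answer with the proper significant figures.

42

4.8 × 7528.8 ÷ 867.38 = 41.6636768198…
Multiplication/division keeps the fewest significant figures: 4.8 → 2 s.f., 7528.8 → 5 s.f., 867.38 → 5 s.f.; limit is 2.
Rounded to 2 significant figures: 42.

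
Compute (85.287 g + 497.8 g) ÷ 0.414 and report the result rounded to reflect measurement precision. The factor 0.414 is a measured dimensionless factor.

1.41 × 10^3 g

85.287 g + 497.8 g = 583.087 g; the sum is limited to 1 decimal place (4 s.f.).
Carrying full precision, 583.087 ÷ 0.414 = 1408.42270531… g; 0.414 has 3 s.f., so the result keeps min(4, 3) = 3 s.f.
Rounded to 3 significant figures: 1.41 × 10^3 g.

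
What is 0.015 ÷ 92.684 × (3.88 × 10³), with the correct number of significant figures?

0.015 ÷ 92.684 × (3.88 × 10³) = 0.627940097536…
Multiplication/division keeps the fewest significant figures: 0.015 → 2 s.f., 92.684 → 5 s.f., 3.88 × 10³ → 3 s.f.; limit is 2.
Rounded to 2 significant figures: 6.3 × 10⁻¹.

6.3 × 10⁻¹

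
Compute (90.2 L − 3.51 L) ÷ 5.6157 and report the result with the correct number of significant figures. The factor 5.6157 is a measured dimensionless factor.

90.2 L − 3.51 L = 86.69 L; the difference is limited to 1 decimal place (3 s.f.).
Carrying full precision, 86.69 ÷ 5.6157 = 15.4370781915… L; 5.6157 has 5 s.f., so the result keeps min(3, 5) = 3 s.f.
Rounded to 3 significant figures: 15.4 L.

15.4 L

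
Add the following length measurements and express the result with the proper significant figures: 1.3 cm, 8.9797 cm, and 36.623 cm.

46.9 cm

1.3 cm + 8.9797 cm + 36.623 cm = 46.9027 cm.
Addition/subtraction keeps the fewest decimal places: 1.3 → 1 decimal place, 8.9797 → 4 decimal places, 36.623 → 3 decimal places; limit is 1.
Rounded to 1 decimal place: 46.9 cm.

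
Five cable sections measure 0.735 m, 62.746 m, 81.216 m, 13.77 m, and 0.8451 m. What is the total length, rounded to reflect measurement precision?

0.735 m + 62.746 m + 81.216 m + 13.77 m + 0.8451 m = 159.3121 m.
Addition/subtraction keeps the fewest decimal places: 0.735 → 3 decimal places, 62.746 → 3 decimal places, 81.216 → 3 decimal places, 13.77 → 2 decimal places, 0.8451 → 4 decimal places; limit is 2.
Rounded to 2 decimal places: 159.31 m.

159.31 m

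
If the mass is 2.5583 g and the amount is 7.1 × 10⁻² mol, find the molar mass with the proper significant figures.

molar mass = 2.5583 g ÷ 7.1 × 10⁻² mol = 36.0323943662… g/mol.
2.5583 has 5 significant figures; 7.1 × 10⁻² has 2.
Division/multiplication keeps the fewest: 2 significant figures.
Rounded: 36 g/mol.

36 g/mol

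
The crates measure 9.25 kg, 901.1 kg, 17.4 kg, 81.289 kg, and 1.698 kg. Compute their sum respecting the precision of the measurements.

9.25 kg + 901.1 kg + 17.4 kg + 81.289 kg + 1.698 kg = 1010.737 kg.
Addition/subtraction keeps the fewest decimal places: 9.25 → 2 decimal places, 901.1 → 1 decimal place, 17.4 → 1 decimal place, 81.289 → 3 decimal places, 1.698 → 3 decimal places; limit is 1.
Rounded to 1 decimal place: 1010.7 kg.

1010.7 kg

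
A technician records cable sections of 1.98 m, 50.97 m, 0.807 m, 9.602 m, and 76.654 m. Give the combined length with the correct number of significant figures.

140.01 m

1.98 m + 50.97 m + 0.807 m + 9.602 m + 76.654 m = 140.013 m.
Addition/subtraction keeps the fewest decimal places: 1.98 → 2 decimal places, 50.97 → 2 decimal places, 0.807 → 3 decimal places, 9.602 → 3 decimal places, 76.654 → 3 decimal places; limit is 2.
Rounded to 2 decimal places: 140.01 m.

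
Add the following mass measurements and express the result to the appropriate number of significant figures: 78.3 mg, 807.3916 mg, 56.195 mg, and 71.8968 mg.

1013.8 mg

78.3 mg + 807.3916 mg + 56.195 mg + 71.8968 mg = 1013.7834 mg.
Addition/subtraction keeps the fewest decimal places: 78.3 → 1 decimal place, 807.3916 → 4 decimal places, 56.195 → 3 decimal places, 71.8968 → 4 decimal places; limit is 1.
Rounded to 1 decimal place: 1013.8 mg.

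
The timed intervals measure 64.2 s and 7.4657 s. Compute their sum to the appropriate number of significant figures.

64.2 s + 7.4657 s = 71.6657 s.
Addition/subtraction keeps the fewest decimal places: 64.2 → 1 decimal place, 7.4657 → 4 decimal places; limit is 1.
Rounded to 1 decimal place: 71.7 s.

71.7 s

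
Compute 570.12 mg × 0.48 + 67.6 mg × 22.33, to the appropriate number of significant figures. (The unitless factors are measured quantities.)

570.12 × 0.48 = 273.6576 → 2.7 × 10^2 mg (2 s.f., last digit at the 10^1 place).
67.6 × 22.33 = 1509.508 → 1.51 × 10^3 mg (3 s.f., last digit at the 10^1 place).
Sum: 1783.1656 mg; keep the coarser place, 10^1.
Result: 1.78 × 10^3 mg.

1.78 × 10^3 mg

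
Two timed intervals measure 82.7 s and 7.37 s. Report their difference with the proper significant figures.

82.7 s − 7.37 s = 75.33 s.
Addition/subtraction keeps the fewest decimal places: 82.7 → 1 decimal place, 7.37 → 2 decimal places; limit is 1.
Rounded to 1 decimal place: 75.3 s.

75.3 s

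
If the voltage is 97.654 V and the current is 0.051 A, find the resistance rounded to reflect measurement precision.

resistance = 97.654 V ÷ 0.051 A = 1914.78431373… Ω.
97.654 has 5 significant figures; 0.051 has 2.
Division/multiplication keeps the fewest: 2 significant figures.
Rounded: 1.9 × 10^3 Ω.

1.9 × 10^3 Ω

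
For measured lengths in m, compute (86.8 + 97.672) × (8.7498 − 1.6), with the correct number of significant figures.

86.8 + 97.672 = 184.472, limited to 1 d.p. → 4 s.f.; 8.7498 − 1.6 = 7.1498, limited to 1 d.p. → 2 s.f.
Carrying full precision, 184.472 × 7.1498 = 1318.9379056; keep min(4, 2) = 2 s.f.
Rounded to 2 significant figures: 1.3 × 10³ m².

1.3 × 10³ m²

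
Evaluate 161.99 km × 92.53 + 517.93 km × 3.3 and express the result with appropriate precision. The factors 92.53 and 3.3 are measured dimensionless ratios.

1.67 × 10⁴ km

161.99 × 92.53 = 14988.9347 → 1.499 × 10⁴ km (4 s.f., last digit at the 10^1 place).
517.93 × 3.3 = 1709.169 → 1.7 × 10³ km (2 s.f., last digit at the 10^2 place).
Sum: 16698.1037 km; keep the coarser place, 10^2.
Result: 1.67 × 10⁴ km.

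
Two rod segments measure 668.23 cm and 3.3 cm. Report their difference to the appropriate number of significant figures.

668.23 cm − 3.3 cm = 664.93 cm.
Addition/subtraction keeps the fewest decimal places: 668.23 → 2 decimal places, 3.3 → 1 decimal place; limit is 1.
Rounded to 1 decimal place: 6.649 × 10² cm.

6.649 × 10² cm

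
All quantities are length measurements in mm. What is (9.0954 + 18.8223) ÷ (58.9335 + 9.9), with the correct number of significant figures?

9.0954 + 18.8223 = 27.9177, limited to 4 d.p. → 6 s.f.; 58.9335 + 9.9 = 68.8335, limited to 1 d.p. → 3 s.f.
Carrying full precision, 27.9177 ÷ 68.8335 = 0.405583037329…; keep min(6, 3) = 3 s.f.
Rounded to 3 significant figures: 0.406.

0.406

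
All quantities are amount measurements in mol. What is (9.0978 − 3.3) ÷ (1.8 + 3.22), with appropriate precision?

1.2

9.0978 − 3.3 = 5.7978, limited to 1 d.p. → 2 s.f.; 1.8 + 3.22 = 5.02, limited to 1 d.p. → 2 s.f.
Carrying full precision, 5.7978 ÷ 5.02 = 1.15494023904…; keep min(2, 2) = 2 s.f.
Rounded to 2 significant figures: 1.2.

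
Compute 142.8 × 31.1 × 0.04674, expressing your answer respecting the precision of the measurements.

142.8 × 31.1 × 0.04674 = 207.5760792
Multiplication/division keeps the fewest significant figures: 142.8 → 4 s.f., 31.1 → 3 s.f., 0.04674 → 4 s.f.; limit is 3.
Rounded to 3 significant figures: 208.

208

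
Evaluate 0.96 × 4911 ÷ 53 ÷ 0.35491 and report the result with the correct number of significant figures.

2.5 × 10²

0.96 × 4911 ÷ 53 ÷ 0.35491 = 250.638083639…
Multiplication/division keeps the fewest significant figures: 0.96 → 2 s.f., 4911 → 4 s.f., 53 → 2 s.f., 0.35491 → 5 s.f.; limit is 2.
Rounded to 2 significant figures: 2.5 × 10².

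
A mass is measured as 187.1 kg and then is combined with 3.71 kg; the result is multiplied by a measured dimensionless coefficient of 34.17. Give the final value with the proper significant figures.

6520. kg

187.1 kg + 3.71 kg = 190.81 kg; the sum is limited to 1 decimal place (4 s.f.).
Carrying full precision, 190.81 × 34.17 = 6519.9777 kg; 34.17 has 4 s.f., so the result keeps min(4, 4) = 4 s.f.
Rounded to 4 significant figures: 6520. kg.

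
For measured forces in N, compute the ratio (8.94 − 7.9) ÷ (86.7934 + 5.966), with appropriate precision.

8.94 − 7.9 = 1.04, limited to 1 d.p. → 2 s.f.; 86.7934 + 5.966 = 92.7594, limited to 3 d.p. → 5 s.f.
Carrying full precision, 1.04 ÷ 92.7594 = 0.011211801715…; keep min(2, 5) = 2 s.f.
Rounded to 2 significant figures: 1.1 × 10⁻².

1.1 × 10⁻²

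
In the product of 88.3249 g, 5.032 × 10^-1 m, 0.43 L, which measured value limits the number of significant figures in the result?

0.43 L

88.3249 g → 6 s.f.; 5.032 × 10^-1 m → 4 s.f.; 0.43 L → 2 s.f.
The fewest is 2 significant figures, from 0.43 L.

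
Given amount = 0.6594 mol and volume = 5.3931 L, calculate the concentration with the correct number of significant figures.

0.1223 mol/L

concentration = 0.6594 mol ÷ 5.3931 L = 0.122267341603… mol/L.
0.6594 has 4 significant figures; 5.3931 has 5.
Division/multiplication keeps the fewest: 4 significant figures.
Rounded: 0.1223 mol/L.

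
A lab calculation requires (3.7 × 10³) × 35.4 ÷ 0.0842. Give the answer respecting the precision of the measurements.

1.6 × 10⁶

(3.7 × 10³) × 35.4 ÷ 0.0842 = 1555581.94774…
Multiplication/division keeps the fewest significant figures: 3.7 × 10³ → 2 s.f., 35.4 → 3 s.f., 0.0842 → 3 s.f.; limit is 2.
Rounded to 2 significant figures: 1.6 × 10⁶.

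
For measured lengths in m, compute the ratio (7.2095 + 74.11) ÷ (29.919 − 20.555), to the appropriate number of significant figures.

8.684

7.2095 + 74.11 = 81.3195, limited to 2 d.p. → 4 s.f.; 29.919 − 20.555 = 9.364, limited to 3 d.p. → 4 s.f.
Carrying full precision, 81.3195 ÷ 9.364 = 8.68426954293…; keep min(4, 4) = 4 s.f.
Rounded to 4 significant figures: 8.684.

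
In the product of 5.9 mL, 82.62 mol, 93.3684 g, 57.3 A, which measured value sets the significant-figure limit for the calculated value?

5.9 mL → 2 s.f.; 82.62 mol → 4 s.f.; 93.3684 g → 6 s.f.; 57.3 A → 3 s.f.
The fewest is 2 significant figures, from 5.9 mL.

5.9 mL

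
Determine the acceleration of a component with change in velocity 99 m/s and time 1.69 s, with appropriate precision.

acceleration = 99 m/s ÷ 1.69 s = 58.5798816568… m/s².
99 has 2 significant figures; 1.69 has 3.
Division/multiplication keeps the fewest: 2 significant figures.
Rounded: 59 m/s².

59 m/s²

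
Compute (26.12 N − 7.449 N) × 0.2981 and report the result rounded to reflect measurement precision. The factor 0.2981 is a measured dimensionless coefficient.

5.566 N

26.12 N − 7.449 N = 18.671 N; the difference is limited to 2 decimal places (4 s.f.).
Carrying full precision, 18.671 × 0.2981 = 5.5658251 N; 0.2981 has 4 s.f., so the result keeps min(4, 4) = 4 s.f.
Rounded to 4 significant figures: 5.566 N.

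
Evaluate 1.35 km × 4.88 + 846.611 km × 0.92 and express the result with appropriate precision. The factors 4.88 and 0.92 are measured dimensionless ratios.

7.9 × 10^2 km

1.35 × 4.88 = 6.588 → 6.59 km (3 s.f., last digit at the 10^-2 place).
846.611 × 0.92 = 778.88212 → 7.8 × 10^2 km (2 s.f., last digit at the 10^1 place).
Sum: 785.47012 km; keep the coarser place, 10^1.
Result: 7.9 × 10^2 km.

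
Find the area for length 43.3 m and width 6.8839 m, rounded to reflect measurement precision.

298 m²

area = 43.3 m × 6.8839 m = 298.07287 m².
43.3 has 3 significant figures; 6.8839 has 5.
Division/multiplication keeps the fewest: 3 significant figures.
Rounded: 298 m².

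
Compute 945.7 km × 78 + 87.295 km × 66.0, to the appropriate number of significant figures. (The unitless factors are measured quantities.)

8.0 × 10^4 km

945.7 × 78 = 73764.6 → 7.4 × 10^4 km (2 s.f., last digit at the 10^3 place).
87.295 × 66.0 = 5761.47 → 5.76 × 10^3 km (3 s.f., last digit at the 10^1 place).
Sum: 79526.07 km; keep the coarser place, 10^3.
Result: 8.0 × 10^4 km.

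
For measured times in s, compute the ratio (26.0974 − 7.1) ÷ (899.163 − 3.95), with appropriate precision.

26.0974 − 7.1 = 18.9974, limited to 1 d.p. → 3 s.f.; 899.163 − 3.95 = 895.213, limited to 2 d.p. → 5 s.f.
Carrying full precision, 18.9974 ÷ 895.213 = 0.0212210948679…; keep min(3, 5) = 3 s.f.
Rounded to 3 significant figures: 0.0212.

0.0212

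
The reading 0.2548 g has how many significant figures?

4

0.2548: leading zeros are not significant.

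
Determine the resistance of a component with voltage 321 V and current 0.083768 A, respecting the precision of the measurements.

3.83 × 10³ Ω

resistance = 321 V ÷ 0.083768 A = 3832.01222424… Ω.
321 has 3 significant figures; 0.083768 has 5.
Division/multiplication keeps the fewest: 3 significant figures.
Rounded: 3.83 × 10³ Ω.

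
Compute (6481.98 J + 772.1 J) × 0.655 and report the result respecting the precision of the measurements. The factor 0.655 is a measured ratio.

6481.98 J + 772.1 J = 7254.08 J; the sum is limited to 1 decimal place (5 s.f.).
Carrying full precision, 7254.08 × 0.655 = 4751.4224 J; 0.655 has 3 s.f., so the result keeps min(5, 3) = 3 s.f.
Rounded to 3 significant figures: 4.75 × 10³ J.

4.75 × 10³ J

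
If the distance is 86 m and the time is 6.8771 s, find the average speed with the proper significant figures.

average speed = 86 m ÷ 6.8771 s = 12.5052711172… m/s.
86 has 2 significant figures; 6.8771 has 5.
Division/multiplication keeps the fewest: 2 significant figures.
Rounded: 13 m/s.

13 m/s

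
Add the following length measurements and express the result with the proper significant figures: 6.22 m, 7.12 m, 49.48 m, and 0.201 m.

63.02 m

6.22 m + 7.12 m + 49.48 m + 0.201 m = 63.021 m.
Addition/subtraction keeps the fewest decimal places: 6.22 → 2 decimal places, 7.12 → 2 decimal places, 49.48 → 2 decimal places, 0.201 → 3 decimal places; limit is 2.
Rounded to 2 decimal places: 63.02 m.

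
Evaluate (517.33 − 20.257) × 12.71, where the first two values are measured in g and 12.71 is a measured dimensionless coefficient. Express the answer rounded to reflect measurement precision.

6318 g

517.33 g − 20.257 g = 497.073 g; the difference is limited to 2 decimal places (5 s.f.).
Carrying full precision, 497.073 × 12.71 = 6317.79783 g; 12.71 has 4 s.f., so the result keeps min(5, 4) = 4 s.f.
Rounded to 4 significant figures: 6318 g.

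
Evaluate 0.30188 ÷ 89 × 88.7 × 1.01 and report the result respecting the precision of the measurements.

0.30

0.30188 ÷ 89 × 88.7 × 1.01 = 0.303871051236…
Multiplication/division keeps the fewest significant figures: 0.30188 → 5 s.f., 89 → 2 s.f., 88.7 → 3 s.f., 1.01 → 3 s.f.; limit is 2.
Rounded to 2 significant figures: 0.30.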